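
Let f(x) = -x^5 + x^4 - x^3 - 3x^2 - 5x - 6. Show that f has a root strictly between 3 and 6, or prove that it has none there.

f(3) = -237 and f(6) = -6840, both negative, so a sign-change argument is unavailable; we show f keeps this sign on the whole interval.
Substitute x = 3 + u, where 0 < u < 3 on the interval. Expanding, f(3 + u) = -u^5 - 14u^4 - 79u^3 - 228u^2 - 347u - 237.
The nonzero coefficients here are all negative, so for u > 0 every term is negative (or zero), and the constant term -237 is strictly negative.
Therefore f(x) < 0 throughout (3, 6), and f has no zero there.

f has no root in that interval.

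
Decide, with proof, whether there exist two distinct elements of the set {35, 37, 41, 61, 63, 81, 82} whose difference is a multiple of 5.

The pair (37, 82) works.

37 mod 5 = 2 and 82 mod 5 = 2, so 82 − 37 = 45 = 9·5.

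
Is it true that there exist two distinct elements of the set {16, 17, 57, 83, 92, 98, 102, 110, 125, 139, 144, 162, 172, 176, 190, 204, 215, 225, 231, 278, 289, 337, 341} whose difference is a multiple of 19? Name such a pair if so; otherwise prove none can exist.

16 mod 19 = 16 and 92 mod 19 = 16, so 92 − 16 = 76 = 4·19.

The pair (16, 92) works.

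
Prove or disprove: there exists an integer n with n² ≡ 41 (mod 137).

No such integer exists.

Apply Euler's criterion with the prime 137: 41 is a quadratic residue iff 41^68 ≡ 1 (mod 137), and a non-residue iff it is ≡ −1.
Squaring successively (mod 137): 41^2 = 1681 ≡ 37; 41^4 ≡ 37² = 1369 ≡ 136; 41^8 ≡ 136² = 18496 ≡ 1; 41^16 ≡ 1² = 1 ≡ 1; 41^32 ≡ 1² = 1 ≡ 1; 41^64 ≡ 1² = 1 ≡ 1.
Since 68 = 64 + 4, 41^68 ≡ 1 · 136; multiplying out mod 137: 1·136 = 136 ≡ 136. Thus 41^68 ≡ 136 ≡ −1 (mod 137).
By Euler's criterion 41 is a quadratic non-residue mod 137: no n satisfies n² ≡ 41 (mod 137).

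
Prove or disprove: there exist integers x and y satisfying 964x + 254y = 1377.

gcd(964, 254) = 2, so every integer of the form 964x + 254y is a multiple of 2.
But 1377 = 2·688 + 1, so 2 ∤ 1377.
Therefore 964x + 254y = 1377 has no solution in integers.

No such integers exist.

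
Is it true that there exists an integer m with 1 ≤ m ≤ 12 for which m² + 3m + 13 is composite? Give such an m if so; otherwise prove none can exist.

At m = 9: 9² + 3·9 + 13 = 121 = 11·11, which is composite.

m = 9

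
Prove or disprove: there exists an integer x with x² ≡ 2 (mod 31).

x = 8 works: 8² = 64, and 64 − 2 = 62 = 2·31.

x = 8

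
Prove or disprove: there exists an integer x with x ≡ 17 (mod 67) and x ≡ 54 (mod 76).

x = 3702

Since 67 and 76 share no common factor, CRT says the pair of congruences has a solution (unique mod 5092).
Write x = 17 + 67t and require 17 + 67t ≡ 54 (mod 76), i.e. 67t ≡ 37 (mod 76).
To invert 67 modulo 76: 76 = 1·67 + 9, 67 = 7·9 + 4, 9 = 2·4 + 1, 4 = 4·1 + 0, and unwinding, 1 = 9 − 2·4 = 9 − 2·(67 − 7·9) = −2·67 + 15·9 = −2·67 + 15·(76 − 1·67) = 15·76 − 17·67. Thus 67⁻¹ ≡ -17 ≡ 59 (mod 76).
Therefore t ≡ 59·37 = 2183 ≡ 55 (mod 76).
Taking t = 55 gives x = 17 + 67·55 = 3702.
Check: 3702 mod 67 = 17, 3702 mod 76 = 54. ✓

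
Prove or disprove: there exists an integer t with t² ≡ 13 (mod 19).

There is no such integer.

Since (19 − t)² ≡ t² (mod 19), it suffices to square t = 0, 1, …, 9: the residues are 0, 1, 4, 9, 16, 6, 17, 11, 7, 5.
The set of squares mod 19 is therefore {0, 1, 4, 5, 6, 7, 9, 11, 16, 17}, which does not contain 13.
Therefore t² ≡ 13 (mod 19) has no solution.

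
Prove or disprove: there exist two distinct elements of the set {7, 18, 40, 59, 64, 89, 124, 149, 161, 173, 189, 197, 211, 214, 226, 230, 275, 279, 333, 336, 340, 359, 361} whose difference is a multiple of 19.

7 and 64 are such a pair.

7 mod 19 = 7 and 64 mod 19 = 7, so 64 − 7 = 57 = 3·19.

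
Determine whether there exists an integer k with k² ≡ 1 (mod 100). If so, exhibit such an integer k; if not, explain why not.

k = 1

Take k = 1. Then 1² = 1, and since 0 ≤ 1 < 100 this is already reduced: 1² ≡ 1 (mod 100).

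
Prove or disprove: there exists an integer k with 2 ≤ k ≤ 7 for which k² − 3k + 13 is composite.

No such integer k in that range exists.

The values for k = 2, 3, …, 7 are 11, 13, 17, 23, 31, 41, and each of these is prime.
So no value in the range makes the expression composite.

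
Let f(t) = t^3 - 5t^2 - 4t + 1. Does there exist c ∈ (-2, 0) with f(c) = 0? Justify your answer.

f(-2) = -19 and f(0) = 1, which have opposite signs.
Since f is a polynomial it is continuous on [-2, 0].
By the Intermediate Value Theorem, f takes the value 0 somewhere in the open interval.

Such a root exists.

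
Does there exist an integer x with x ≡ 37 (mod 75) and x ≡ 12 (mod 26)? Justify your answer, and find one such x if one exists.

gcd(75, 26) = 1, so the Chinese Remainder Theorem guarantees exactly one residue class mod 1950 satisfying both.
Write x = 37 + 75t and require 37 + 75t ≡ 12 (mod 26), i.e. 75t ≡ 1 (mod 26).
75 ≡ 23 (mod 26), so this reads 23t ≡ 1 (mod 26). Since 23·17 = 391 = 15·26 + 1, the inverse of 23 mod 26 is 17.
Multiplying by 17: t ≡ 17·1 = 17 (mod 26).
With t = 17: x = 37 + 75·17 = 1312.
Check: 1312 mod 75 = 37, 1312 mod 26 = 12. ✓

x = 1312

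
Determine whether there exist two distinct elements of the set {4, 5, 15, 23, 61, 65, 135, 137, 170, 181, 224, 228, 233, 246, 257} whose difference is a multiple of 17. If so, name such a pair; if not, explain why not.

Residues mod 17: 4↦4, 5↦5, 15↦15, 23↦6, 61↦10, 65↦14, 135↦16, 137↦1, 170↦0, 181↦11, 224↦3, 228↦7, 233↦12, 246↦8, 257↦2.
All 15 residues are distinct, so no two elements differ by a multiple of 17.

There is no such pair.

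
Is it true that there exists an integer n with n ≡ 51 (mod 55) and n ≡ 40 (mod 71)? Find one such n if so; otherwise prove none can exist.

n = 821

Since 55 and 71 share no common factor, CRT says the pair of congruences has a solution (unique mod 3905).
Any solution of the first congruence is n = 51 + 55t; substituting into the second, 55t ≡ 40 − 51 ≡ 60 (mod 71).
Note 55·31 = 1705 ≡ 1 (mod 71) (as 1705 − 1 = 24·71), so 55⁻¹ ≡ 31.
Therefore t ≡ 31·60 = 1860 ≡ 14 (mod 71).
With t = 14: n = 51 + 55·14 = 821.
Indeed 821 ≡ 51 (mod 55) and 821 ≡ 40 (mod 71).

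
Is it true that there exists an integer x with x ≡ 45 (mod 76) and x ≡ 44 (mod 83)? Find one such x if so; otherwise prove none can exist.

x = 957

gcd(76, 83) = 1, so the Chinese Remainder Theorem guarantees exactly one residue class mod 6308 satisfying both.
Any solution of the first congruence is x = 45 + 76t; substituting into the second, 76t ≡ 44 − 45 ≡ 82 (mod 83).
Since 76·71 = 5396 = 65·83 + 1, the inverse of 76 mod 83 is 71.
Multiplying by 71: t ≡ 71·82 = 5822 ≡ 12 (mod 83).
With t = 12: x = 45 + 76·12 = 957.
Check: 957 mod 76 = 45, 957 mod 83 = 44. ✓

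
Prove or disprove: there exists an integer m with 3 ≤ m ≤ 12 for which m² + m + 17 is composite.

The values for m = 3, 4, …, 12 are 29, 37, 47, 59, 73, 89, 107, 127, 149, 173, and each of these is prime.
So no value in the range makes the expression composite.

There is no such integer m in that range.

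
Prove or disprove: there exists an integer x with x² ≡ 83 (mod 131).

There is no such integer.

131 is prime, so by Euler's criterion 83 is a square mod 131 iff 83^((131−1)/2) = 83^65 ≡ 1 (mod 131).
Repeated squaring mod 131: 83^2 = 6889 ≡ 77; 83^4 ≡ 77² = 5929 ≡ 34; 83^8 ≡ 34² = 1156 ≡ 108; 83^16 ≡ 108² = 11664 ≡ 5; 83^32 ≡ 5² = 25 ≡ 25; 83^64 ≡ 25² = 625 ≡ 101.
Since 65 = 64 + 1, 83^65 ≡ 101 · 83; multiplying out mod 131: 101·83 = 8383 ≡ 130. Thus 83^65 ≡ 130 ≡ −1 (mod 131).
The value −1 means 83 is a non-residue modulo 131, so x² ≡ 83 (mod 131) is impossible.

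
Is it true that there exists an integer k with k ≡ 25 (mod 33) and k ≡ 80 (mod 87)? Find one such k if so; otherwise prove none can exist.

Reduce both congruences modulo 3, which divides 33 and 87: they say k ≡ 25 (mod 3) and k ≡ 80 (mod 3).
These are incompatible: 25 − 80 = -55 is not divisible by 3.
So no integer satisfies both congruences.

No, no such integer exists.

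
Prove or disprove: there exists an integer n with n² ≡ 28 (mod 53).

Take n = 9. Then 9² = 81 = 1·53 + 28, so 9² ≡ 28 (mod 53).

n = 9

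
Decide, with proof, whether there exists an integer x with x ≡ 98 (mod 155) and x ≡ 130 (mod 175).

gcd(155, 175) = 5. If x ≡ 98 (mod 155) and x ≡ 130 (mod 175), then x ≡ 98 (mod 5) and x ≡ 130 (mod 5).
These are incompatible: 98 − 130 = -32 is not divisible by 5.
Therefore no such x exists.

There is no such integer.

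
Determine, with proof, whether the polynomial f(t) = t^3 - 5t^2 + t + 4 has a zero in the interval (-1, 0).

f(-1) = -3 and f(0) = 4, which have opposite signs.
f is continuous everywhere (it is a polynomial), in particular on [-1, 0].
By the Intermediate Value Theorem, f takes the value 0 somewhere in the open interval.

Such a root exists.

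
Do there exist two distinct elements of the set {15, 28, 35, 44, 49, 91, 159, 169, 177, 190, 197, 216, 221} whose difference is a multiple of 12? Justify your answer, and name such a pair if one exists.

15 and 159 are such a pair.

15 mod 12 = 3 and 159 mod 12 = 3, so 159 − 15 = 144 = 12·12.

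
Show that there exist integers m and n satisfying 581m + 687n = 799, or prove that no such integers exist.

m = 323, n = -272

Since gcd(581, 687) = 1, every integer is an integer combination of 581 and 687.
Run the Euclidean algorithm on 687 and 581: 687 = 1·581 + 106, 581 = 5·106 + 51, 106 = 2·51 + 4, 51 = 12·4 + 3, 4 = 1·3 + 1, 3 = 3·1 + 0.
Working back up the chain: 1 = 4 − 1·3 = 4 − (51 − 12·4) = −51 + 13·4 = −51 + 13·(106 − 2·51) = 13·106 − 27·51 = 13·106 − 27·(581 − 5·106) = −27·581 + 148·106 = −27·581 + 148·(687 − 1·581) = 148·687 − 175·581. So 581·(-175) + 687·148 = 1.
Scaling by 799 gives the particular solution (m, n) = (-139825, 118252).
The general solution is m = -139825 + 687k, n = 118252 − 581k; taking k = 204 gives the smaller pair m = 323, n = -272.
Check: 581·323 + 687·(-272) = 187663 − 186864 = 799. ✓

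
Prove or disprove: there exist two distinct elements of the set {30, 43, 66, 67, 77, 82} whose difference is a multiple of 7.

Reduce each element modulo 7: 30↦2, 43↦1, 66↦3, 67↦4, 77↦0, 82↦5.
All 6 residues are distinct, so no two elements differ by a multiple of 7.

No such pair exists.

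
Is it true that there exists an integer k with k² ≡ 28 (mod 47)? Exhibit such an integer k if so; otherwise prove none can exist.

k = 13

k = 13 works: 13² = 169, and 169 − 28 = 141 = 3·47.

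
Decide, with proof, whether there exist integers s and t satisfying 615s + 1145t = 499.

Both 615 and 1145 are divisible by gcd(615, 1145) = 5, hence so is any combination 615s + 1145t.
But 499 is not a multiple of 5 (it leaves remainder 4).
Therefore 615s + 1145t = 499 has no solution in integers.

No such integers exist.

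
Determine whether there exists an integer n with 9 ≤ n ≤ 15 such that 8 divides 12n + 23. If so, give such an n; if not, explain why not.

The values of 12n + 23 for n = 9, 10, …, 15 are 131, 143, 155, 167, 179, 191, 203; reduced mod 8 these are 3, 7, 3, 7, 3, 7, 3.
The residue 0 does not occur, so no n in [9, 15] makes 12n + 23 a multiple of 8.

There is no such integer n in that range.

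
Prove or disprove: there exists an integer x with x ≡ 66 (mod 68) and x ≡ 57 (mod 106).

There is no such integer.

Reduce both congruences modulo 2, which divides 68 and 106: they say x ≡ 66 (mod 2) and x ≡ 57 (mod 2).
These are incompatible: 66 − 57 = 9 is not divisible by 2.
Therefore no such x exists.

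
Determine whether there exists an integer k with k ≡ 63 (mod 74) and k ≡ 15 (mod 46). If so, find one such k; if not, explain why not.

k = 1395

The moduli are not coprime: gcd(74, 46) = 2. Compatibility requires 2 ∣ (15 − 63) = -48, which holds, so solutions exist.
Write k = 63 + 74t. Then 74t ≡ 15 − 63 ≡ 44 (mod 46); dividing through by 2 gives 37t ≡ 22 (mod 23).
37 ≡ 14 (mod 23), so this reads 14t ≡ 22 (mod 23). To invert 14 modulo 23: 23 = 1·14 + 9, 14 = 1·9 + 5, 9 = 1·5 + 4, 5 = 1·4 + 1, 4 = 4·1 + 0, and unwinding, 1 = 5 − 1·4 = 5 − (9 − 1·5) = −9 + 2·5 = −9 + 2·(14 − 1·9) = 2·14 − 3·9 = 2·14 − 3·(23 − 1·14) = −3·23 + 5·14. Thus 14⁻¹ ≡ 5 (mod 23).
Therefore t ≡ 5·22 = 110 ≡ 18 (mod 23).
Then k = 63 + 74·18 = 1395.
Check: 1395 mod 74 = 63, 1395 mod 46 = 15. ✓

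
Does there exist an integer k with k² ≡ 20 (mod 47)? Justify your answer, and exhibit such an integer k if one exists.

Apply Euler's criterion with the prime 47: 20 is a quadratic residue iff 20^23 ≡ 1 (mod 47), and a non-residue iff it is ≡ −1.
Squaring successively (mod 47): 20^2 = 400 ≡ 24; 20^4 ≡ 24² = 576 ≡ 12; 20^8 ≡ 12² = 144 ≡ 3; 20^16 ≡ 3² = 9 ≡ 9.
Since 23 = 16 + 4 + 2 + 1, 20^23 ≡ 9 · 12 · 24 · 20; multiplying out mod 47: 9·12 = 108 ≡ 14, then 14·24 = 336 ≡ 7, then 7·20 = 140 ≡ 46. Thus 20^23 ≡ 46 ≡ −1 (mod 47).
The value −1 means 20 is a non-residue modulo 47, so k² ≡ 20 (mod 47) is impossible.

There is no such integer.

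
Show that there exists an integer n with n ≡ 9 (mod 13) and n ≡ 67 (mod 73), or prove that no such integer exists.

n = 724

Since 13 and 73 share no common factor, CRT says the pair of congruences has a solution (unique mod 949).
Any solution of the first congruence is n = 9 + 13t; substituting into the second, 13t ≡ 67 − 9 ≡ 58 (mod 73).
Since 13·45 = 585 = 8·73 + 1, the inverse of 13 mod 73 is 45.
Multiplying by 45: t ≡ 45·58 = 2610 ≡ 55 (mod 73).
With t = 55: n = 9 + 13·55 = 724.
Check: 724 mod 13 = 9, 724 mod 73 = 67. ✓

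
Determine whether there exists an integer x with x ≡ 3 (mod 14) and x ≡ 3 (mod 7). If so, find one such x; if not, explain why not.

x = 3

The moduli are not coprime: gcd(14, 7) = 7. Compatibility requires 7 ∣ (3 − 3) = 0, which holds, so solutions exist.
In fact x = 3 itself already satisfies 3 mod 7 = 3.
Indeed 3 ≡ 3 (mod 14) and 3 ≡ 3 (mod 7).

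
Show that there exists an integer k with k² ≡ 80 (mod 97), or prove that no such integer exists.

There is no such integer.

Apply Euler's criterion with the prime 97: 80 is a quadratic residue iff 80^48 ≡ 1 (mod 97), and a non-residue iff it is ≡ −1.
Repeated squaring mod 97: 80^2 = 6400 ≡ 95; 80^4 ≡ 95² = 9025 ≡ 4; 80^8 ≡ 4² = 16 ≡ 16; 80^16 ≡ 16² = 256 ≡ 62; 80^32 ≡ 62² = 3844 ≡ 61.
Since 48 = 32 + 16, 80^48 ≡ 61 · 62; multiplying out mod 97: 61·62 = 3782 ≡ 96. Thus 80^48 ≡ 96 ≡ −1 (mod 97).
The value −1 means 80 is a non-residue modulo 97, so k² ≡ 80 (mod 97) is impossible.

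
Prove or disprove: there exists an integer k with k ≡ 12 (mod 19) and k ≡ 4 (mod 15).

k = 259

The moduli 19 and 15 are coprime, so by the Chinese Remainder Theorem a unique solution modulo 285 exists.
Any solution of the first congruence is k = 12 + 19t; substituting into the second, 19t ≡ 4 − 12 ≡ 7 (mod 15).
19 ≡ 4 (mod 15), so this reads 4t ≡ 7 (mod 15). To invert 4 modulo 15: 15 = 3·4 + 3, 4 = 1·3 + 1, 3 = 3·1 + 0, and unwinding, 1 = 4 − 1·3 = 4 − (15 − 3·4) = −15 + 4·4. Thus 4⁻¹ ≡ 4 (mod 15).
Therefore t ≡ 4·7 = 28 ≡ 13 (mod 15).
With t = 13: k = 12 + 19·13 = 259.
Check: 259 mod 19 = 12, 259 mod 15 = 4. ✓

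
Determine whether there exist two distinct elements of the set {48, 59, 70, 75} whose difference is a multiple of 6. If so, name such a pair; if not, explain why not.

No, no such pair exists.

Residues mod 6: 48↦0, 59↦5, 70↦4, 75↦3.
No residue repeats among the 4 elements, so no pair has difference ≡ 0 (mod 6).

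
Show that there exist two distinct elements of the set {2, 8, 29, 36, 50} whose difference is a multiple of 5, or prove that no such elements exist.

Residues mod 5: 2↦2, 8↦3, 29↦4, 36↦1, 50↦0.
These 5 residues are pairwise different, hence no difference of two elements is divisible by 5.

There is no such pair.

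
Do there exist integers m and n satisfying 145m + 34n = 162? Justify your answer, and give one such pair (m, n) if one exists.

145 and 34 are coprime, so 145m + 34n ranges over all of ℤ.
Dividing repeatedly: 145 = 4·34 + 9, 34 = 3·9 + 7, 9 = 1·7 + 2, 7 = 3·2 + 1, 2 = 2·1 + 0.
Working back up the chain: 1 = 7 − 3·2 = 7 − 3·(9 − 1·7) = −3·9 + 4·7 = −3·9 + 4·(34 − 3·9) = 4·34 − 15·9 = 4·34 − 15·(145 − 4·34) = −15·145 + 64·34. So 145·(-15) + 34·64 = 1.
Scaling by 162 gives the particular solution (m, n) = (-2430, 10368).
Adding 72·34 to m and subtracting 72·145 from n gives the tidier solution (18, -72).
Indeed 145·18 + 34·(-72) = 2610 − 2448 = 162.

m = 18, n = -72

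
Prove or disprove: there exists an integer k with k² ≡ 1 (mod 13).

Take k = 1. Then 1² = 1, and since 0 ≤ 1 < 13 this is already reduced: 1² ≡ 1 (mod 13).

k = 1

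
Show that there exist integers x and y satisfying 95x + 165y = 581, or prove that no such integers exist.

Any value of 95x + 165y is a multiple of gcd(95, 165) = 5.
But 581 is not a multiple of 5 (it leaves remainder 1).
Hence no integers x, y satisfy the equation.

There are no such integers.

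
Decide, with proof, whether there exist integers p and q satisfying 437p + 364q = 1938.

p = 226, q = -266

Since gcd(437, 364) = 1, every integer is an integer combination of 437 and 364.
Run the Euclidean algorithm on 437 and 364: 437 = 1·364 + 73, 364 = 4·73 + 72, 73 = 1·72 + 1, 72 = 72·1 + 0.
Unwinding: 1 = 73 − 1·72 = 73 − (364 − 4·73) = −364 + 5·73 = −364 + 5·(437 − 1·364) = 5·437 − 6·364, i.e. 437·5 + 364·(-6) = 1.
Times 1938: 437·9690 + 364·(-11628) = 1938, so (9690, -11628) solves it.
Shifting by a multiple of (364, −437) keeps it a solution: p = 9690 − 26·364 = 226, q = -11628 + 26·437 = -266.
Check: 437·226 + 364·(-266) = 98762 − 96824 = 1938. ✓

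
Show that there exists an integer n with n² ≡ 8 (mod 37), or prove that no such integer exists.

Apply Euler's criterion with the prime 37: 8 is a quadratic residue iff 8^18 ≡ 1 (mod 37), and a non-residue iff it is ≡ −1.
Squaring successively (mod 37): 8^2 = 64 ≡ 27; 8^4 ≡ 27² = 729 ≡ 26; 8^8 ≡ 26² = 676 ≡ 10; 8^16 ≡ 10² = 100 ≡ 26.
Since 18 = 16 + 2, 8^18 ≡ 26 · 27; multiplying out mod 37: 26·27 = 702 ≡ 36. Thus 8^18 ≡ 36 ≡ −1 (mod 37).
The value −1 means 8 is a non-residue modulo 37, so n² ≡ 8 (mod 37) is impossible.

No, no such integer exists.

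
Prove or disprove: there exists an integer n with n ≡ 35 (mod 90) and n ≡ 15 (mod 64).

n = 1295

The moduli are not coprime: gcd(90, 64) = 2. Compatibility requires 2 ∣ (15 − 35) = -20, which holds, so solutions exist.
Put n = 35 + 90t, so we need 90t ≡ 44 (mod 64), equivalently (divide by 2) 45t ≡ 22 (mod 32).
45 ≡ 13 (mod 32), so this reads 13t ≡ 22 (mod 32). Note 13·5 = 65 ≡ 1 (mod 32) (as 65 − 1 = 2·32), so 13⁻¹ ≡ 5.
Multiplying by 5: t ≡ 5·22 = 110 ≡ 14 (mod 32).
Then n = 35 + 90·14 = 1295.
Check: 1295 mod 90 = 35, 1295 mod 64 = 15. ✓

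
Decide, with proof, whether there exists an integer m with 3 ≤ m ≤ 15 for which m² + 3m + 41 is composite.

At m = 12: 12² + 3·12 + 41 = 221 = 13·17, which is composite.

m = 12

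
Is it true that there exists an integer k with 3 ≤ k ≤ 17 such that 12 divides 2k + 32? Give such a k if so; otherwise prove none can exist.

k = 8

Try k = 8: 2·8 + 32 = 48 = 4·12, which is divisible by 12.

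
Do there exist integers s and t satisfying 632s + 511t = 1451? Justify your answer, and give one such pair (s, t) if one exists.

s = 50, t = -59

632 and 511 are coprime, so 632s + 511t ranges over all of ℤ.
Dividing repeatedly: 632 = 1·511 + 121, 511 = 4·121 + 27, 121 = 4·27 + 13, 27 = 2·13 + 1, 13 = 13·1 + 0.
Working back up the chain: 1 = 27 − 2·13 = 27 − 2·(121 − 4·27) = −2·121 + 9·27 = −2·121 + 9·(511 − 4·121) = 9·511 − 38·121 = 9·511 − 38·(632 − 1·511) = −38·632 + 47·511. So 632·(-38) + 511·47 = 1.
Multiplying through by 1451: s = (-38)·1451 = -55138, t = 47·1451 = 68197 is a solution.
The general solution is s = -55138 + 511k, t = 68197 − 632k; taking k = 108 gives the smaller pair s = 50, t = -59.
Indeed 632·50 + 511·(-59) = 31600 − 30149 = 1451.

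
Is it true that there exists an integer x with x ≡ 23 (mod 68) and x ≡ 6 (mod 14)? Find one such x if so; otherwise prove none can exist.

gcd(68, 14) = 2. If x ≡ 23 (mod 68) and x ≡ 6 (mod 14), then x ≡ 23 (mod 2) and x ≡ 6 (mod 2).
These are incompatible: 23 − 6 = 17 is not divisible by 2.
Therefore no such x exists.

No such integer exists.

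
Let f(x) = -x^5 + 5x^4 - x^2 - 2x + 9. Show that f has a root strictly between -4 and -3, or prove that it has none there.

f(-4) = 2305 and f(-3) = 654, both positive, so a sign-change argument is unavailable; we show f keeps this sign on the whole interval.
Substitute x = -3 − u, where 0 < u < 1 on the interval. Expanding, f(-3 − u) = u^5 + 20u^4 + 150u^3 + 539u^2 + 941u + 654.
The nonzero coefficients here are all positive, so for u > 0 every term is positive (or zero), and the constant term 654 is strictly positive.
So f is strictly positive on (-4, -3); no root exists in the interval.

f has no root in that interval.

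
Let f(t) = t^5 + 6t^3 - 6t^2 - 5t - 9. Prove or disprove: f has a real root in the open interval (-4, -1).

No such root exists.

f(-4) = -1493 and f(-1) = -17, both negative, so a sign-change argument is unavailable; we show f keeps this sign on the whole interval.
Substitute t = -1 − u, where 0 < u < 3 on the interval. Expanding, f(-1 − u) = -u^5 - 5u^4 - 16u^3 - 34u^2 - 30u - 17.
All 6 nonzero coefficients of this polynomial in u are negative; hence for u > 0 the value is a sum of negative terms (the constant -17 among them).
So f is strictly negative on (-4, -1); no root exists in the interval.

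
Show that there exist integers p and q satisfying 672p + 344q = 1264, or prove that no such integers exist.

p = 7, q = -10

gcd(672, 344) = 8, and 8 divides 1264, so integer solutions exist.
Dividing through by 8 reduces the equation to 84p + 43q = 158.
Dividing repeatedly: 84 = 1·43 + 41, 43 = 1·41 + 2, 41 = 20·2 + 1, 2 = 2·1 + 0.
Unwinding: 1 = 41 − 20·2 = 41 − 20·(43 − 1·41) = −20·43 + 21·41 = −20·43 + 21·(84 − 1·43) = 21·84 − 41·43, i.e. 84·21 + 43·(-41) = 1.
Times 158: 84·3318 + 43·(-6478) = 158, so (3318, -6478) solves it.
Subtracting 77·43 from p and adding 77·84 to q gives the tidier solution (7, -10).
Indeed 672·7 + 344·(-10) = 4704 − 3440 = 1264.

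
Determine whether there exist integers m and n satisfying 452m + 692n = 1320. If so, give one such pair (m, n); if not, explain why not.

gcd(452, 692) = 4, and 4 divides 1320, so integer solutions exist.
Dividing through by 4 reduces the equation to 113m + 173n = 330.
Run the Euclidean algorithm on 173 and 113: 173 = 1·113 + 60, 113 = 1·60 + 53, 60 = 1·53 + 7, 53 = 7·7 + 4, 7 = 1·4 + 3, 4 = 1·3 + 1, 3 = 3·1 + 0.
Back-substituting, 1 = 4 − 1·3 = 4 − (7 − 1·4) = −7 + 2·4 = −7 + 2·(53 − 7·7) = 2·53 − 15·7 = 2·53 − 15·(60 − 1·53) = −15·60 + 17·53 = −15·60 + 17·(113 − 1·60) = 17·113 − 32·60 = 17·113 − 32·(173 − 1·113) = −32·173 + 49·113; that is, 113·49 + 173·(-32) = 1.
Multiplying through by 330: m = 49·330 = 16170, n = (-32)·330 = -10560 is a solution.
Shifting by a multiple of (173, −113) keeps it a solution: m = 16170 − 93·173 = 81, n = -10560 + 93·113 = -51.
Check: 452·81 + 692·(-51) = 36612 − 35292 = 1320. ✓

m = 81, n = -51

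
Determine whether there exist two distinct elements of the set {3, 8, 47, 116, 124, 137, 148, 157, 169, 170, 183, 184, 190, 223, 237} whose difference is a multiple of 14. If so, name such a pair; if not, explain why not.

Reduce each element mod 14: 3↦3, 8↦8, 47↦5, 116↦4, 124↦12, 137↦11, 148↦8, 157↦3, 169↦1, 170↦2, 183↦1, 184↦2, 190↦8, 223↦13, 237↦13. The residue 3 repeats (at 3 and 157), and 157 − 3 = 154 = 11·14.

The pair (3, 157) works.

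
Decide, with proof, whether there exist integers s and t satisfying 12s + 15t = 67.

There are no such integers.

Both 12 and 15 are divisible by gcd(12, 15) = 3, hence so is any combination 12s + 15t.
But 67 is not a multiple of 3 (it leaves remainder 1).
Hence no integers s, t satisfy the equation.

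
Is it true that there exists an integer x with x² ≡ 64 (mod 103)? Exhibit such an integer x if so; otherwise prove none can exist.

x = 8

Take x = 8. Then 8² = 64, and since 0 ≤ 64 < 103 this is already reduced: 8² ≡ 64 (mod 103).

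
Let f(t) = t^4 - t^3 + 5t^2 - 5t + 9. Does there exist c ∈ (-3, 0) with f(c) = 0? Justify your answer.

The endpoint values f(-3) = 177 and f(0) = 9 are both positive. Claim: f(t) > 0 for every t in (-3, 0).
Shift to the endpoint 0: with t = −u (0 < u < 3), one computes f(−u) = u^4 + u^3 + 5u^2 + 5u + 9.
The nonzero coefficients here are all positive, so for u > 0 every term is positive (or zero), and the constant term 9 is strictly positive.
So f is strictly positive on (-3, 0); no root exists in the interval.

f has no root in that interval.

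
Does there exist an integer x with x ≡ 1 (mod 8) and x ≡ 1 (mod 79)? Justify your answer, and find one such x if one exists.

gcd(8, 79) = 1, so the Chinese Remainder Theorem guarantees exactly one residue class mod 632 satisfying both.
Write x = 1 + 8t and require 1 + 8t ≡ 1 (mod 79), i.e. 8t ≡ 0 (mod 79).
t = 0 satisfies this.
Taking t = 0 gives x = 1 + 8·0 = 1.
Indeed 1 ≡ 1 (mod 8) and 1 ≡ 1 (mod 79).

x = 1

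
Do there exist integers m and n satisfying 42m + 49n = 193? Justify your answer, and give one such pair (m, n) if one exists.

Any value of 42m + 49n is a multiple of gcd(42, 49) = 7.
But 193 = 7·27 + 4, so 7 ∤ 193.
Hence no integers m, n satisfy the equation.

No, no such integers exist.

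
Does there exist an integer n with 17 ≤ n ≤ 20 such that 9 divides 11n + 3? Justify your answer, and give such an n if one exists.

No, no such integer n in that range exists.

For n = 17, 18, 19, 20 the values of 11n + 3 modulo 9 are 1, 3, 5, 7 respectively.
The residue 0 does not occur, so no n in [17, 20] makes 11n + 3 a multiple of 9.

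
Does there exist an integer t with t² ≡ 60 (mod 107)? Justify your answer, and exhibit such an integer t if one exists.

107 is prime, so by Euler's criterion 60 is a square mod 107 iff 60^((107−1)/2) = 60^53 ≡ 1 (mod 107).
Repeated squaring mod 107: 60^2 = 3600 ≡ 69; 60^4 ≡ 69² = 4761 ≡ 53; 60^8 ≡ 53² = 2809 ≡ 27; 60^16 ≡ 27² = 729 ≡ 87; 60^32 ≡ 87² = 7569 ≡ 79.
Since 53 = 32 + 16 + 4 + 1, 60^53 ≡ 79 · 87 · 53 · 60; multiplying out mod 107: 79·87 = 6873 ≡ 25, then 25·53 = 1325 ≡ 41, then 41·60 = 2460 ≡ 106. Thus 60^53 ≡ 106 ≡ −1 (mod 107).
By Euler's criterion 60 is a quadratic non-residue mod 107: no t satisfies t² ≡ 60 (mod 107).

No such integer exists.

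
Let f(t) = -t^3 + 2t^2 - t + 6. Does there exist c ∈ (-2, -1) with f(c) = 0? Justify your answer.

No.

f(-2) = 24 and f(-1) = 10, both positive, so a sign-change argument is unavailable; we show f keeps this sign on the whole interval.
Substitute t = -1 − u, where 0 < u < 1 on the interval. Expanding, f(-1 − u) = u^3 + 5u^2 + 8u + 10.
The nonzero coefficients here are all positive, so for u > 0 every term is positive (or zero), and the constant term 10 is strictly positive.
So f is strictly positive on (-2, -1); no root exists in the interval.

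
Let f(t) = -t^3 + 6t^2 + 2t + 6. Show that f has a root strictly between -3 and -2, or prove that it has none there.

f(-3) = 81 and f(-2) = 34, both positive, so a sign-change argument is unavailable; we show f keeps this sign on the whole interval.
Shift to the endpoint -2: with t = -2 − u (0 < u < 1), one computes f(-2 − u) = u^3 + 12u^2 + 34u + 34.
The nonzero coefficients here are all positive, so for u > 0 every term is positive (or zero), and the constant term 34 is strictly positive.
So f is strictly positive on (-3, -2); no root exists in the interval.

No such root exists.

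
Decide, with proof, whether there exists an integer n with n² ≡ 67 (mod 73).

n = 33 works: 33² = 1089, and 1089 − 67 = 1022 = 14·73.

n = 33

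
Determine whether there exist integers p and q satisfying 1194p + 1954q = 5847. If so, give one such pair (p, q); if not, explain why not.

There are no such integers.

gcd(1194, 1954) = 2, so every integer of the form 1194p + 1954q is a multiple of 2.
But 5847 = 2·2923 + 1, so 2 ∤ 5847.
So the equation is unsolvable over ℤ.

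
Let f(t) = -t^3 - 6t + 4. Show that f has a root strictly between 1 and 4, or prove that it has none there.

f has no root in that interval.

f(1) = -3 and f(4) = -84, both negative.
The derivative f'(t) = -3t^2 - 6 is a quadratic with discriminant 0² − 4·(-3)·(-6) = -72 < 0; it never vanishes, so it is always negative (sign of the leading coefficient).
So f is strictly decreasing; between 1 and 4 its values lie between f(1) = -3 and f(4) = -84, all negative. Therefore f has no root in (1, 4).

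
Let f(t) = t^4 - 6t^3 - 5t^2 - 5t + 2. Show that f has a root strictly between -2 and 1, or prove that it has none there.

f(-2) = 56 and f(1) = -13, which have opposite signs.
Since f is a polynomial it is continuous on [-2, 1].
By the Intermediate Value Theorem, f takes the value 0 somewhere in the open interval.

Such a root exists.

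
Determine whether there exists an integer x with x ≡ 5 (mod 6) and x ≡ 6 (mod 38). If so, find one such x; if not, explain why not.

Both moduli are multiples of 2 = gcd(6, 38), so any solution would satisfy x ≡ 5 and x ≡ 6 modulo 2 simultaneously.
However 5 ≡ 1 and 6 ≡ 0 (mod 2), and 1 ≠ 0.
Therefore no such x exists.

There is no such integer.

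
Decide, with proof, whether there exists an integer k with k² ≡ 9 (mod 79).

k = 76

k = 76 works: 76² = 5776, and 5776 − 9 = 5767 = 73·79.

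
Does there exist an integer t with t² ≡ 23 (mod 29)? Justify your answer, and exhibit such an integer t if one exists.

t = 9 works: 9² = 81, and 81 − 23 = 58 = 2·29.

t = 9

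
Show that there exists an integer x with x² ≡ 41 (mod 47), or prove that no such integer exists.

No such integer exists.

Apply Euler's criterion with the prime 47: 41 is a quadratic residue iff 41^23 ≡ 1 (mod 47), and a non-residue iff it is ≡ −1.
Repeated squaring mod 47: 41^2 = 1681 ≡ 36; 41^4 ≡ 36² = 1296 ≡ 27; 41^8 ≡ 27² = 729 ≡ 24; 41^16 ≡ 24² = 576 ≡ 12.
Since 23 = 16 + 4 + 2 + 1, 41^23 ≡ 12 · 27 · 36 · 41; multiplying out mod 47: 12·27 = 324 ≡ 42, then 42·36 = 1512 ≡ 8, then 8·41 = 328 ≡ 46. Thus 41^23 ≡ 46 ≡ −1 (mod 47).
The value −1 means 41 is a non-residue modulo 47, so x² ≡ 41 (mod 47) is impossible.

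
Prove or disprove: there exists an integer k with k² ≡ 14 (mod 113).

k = 63

k = 63 works: 63² = 3969, and 3969 − 14 = 3955 = 35·113.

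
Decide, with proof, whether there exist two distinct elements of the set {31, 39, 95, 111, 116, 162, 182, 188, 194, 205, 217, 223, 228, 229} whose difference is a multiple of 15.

No, no such pair exists.

Residues mod 15: 31↦1, 39↦9, 95↦5, 111↦6, 116↦11, 162↦12, 182↦2, 188↦8, 194↦14, 205↦10, 217↦7, 223↦13, 228↦3, 229↦4.
All 14 residues are distinct, so no two elements differ by a multiple of 15.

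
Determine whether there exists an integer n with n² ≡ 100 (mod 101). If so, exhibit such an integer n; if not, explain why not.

n = 10

Take n = 10. Then 10² = 100, and since 0 ≤ 100 < 101 this is already reduced: 10² ≡ 100 (mod 101).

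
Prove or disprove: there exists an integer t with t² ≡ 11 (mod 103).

Apply Euler's criterion with the prime 103: 11 is a quadratic residue iff 11^51 ≡ 1 (mod 103), and a non-residue iff it is ≡ −1.
Repeated squaring mod 103: 11^2 = 121 ≡ 18; 11^4 ≡ 18² = 324 ≡ 15; 11^8 ≡ 15² = 225 ≡ 19; 11^16 ≡ 19² = 361 ≡ 52; 11^32 ≡ 52² = 2704 ≡ 26.
Since 51 = 32 + 16 + 2 + 1, 11^51 ≡ 26 · 52 · 18 · 11; multiplying out mod 103: 26·52 = 1352 ≡ 13, then 13·18 = 234 ≡ 28, then 28·11 = 308 ≡ 102. Thus 11^51 ≡ 102 ≡ −1 (mod 103).
By Euler's criterion 11 is a quadratic non-residue mod 103: no t satisfies t² ≡ 11 (mod 103).

No such integer exists.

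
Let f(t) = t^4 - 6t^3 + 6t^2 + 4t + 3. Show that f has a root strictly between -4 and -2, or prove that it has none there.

f(-4) = 723 and f(-2) = 83, both positive, so a sign-change argument is unavailable; we show f keeps this sign on the whole interval.
Shift to the endpoint -2: with t = -2 − u (0 < u < 2), one computes f(-2 − u) = u^4 + 14u^3 + 66u^2 + 124u + 83.
All 5 nonzero coefficients of this polynomial in u are positive; hence for u > 0 the value is a sum of positive terms (the constant 83 among them).
So f is strictly positive on (-4, -2); no root exists in the interval.

f has no root in that interval.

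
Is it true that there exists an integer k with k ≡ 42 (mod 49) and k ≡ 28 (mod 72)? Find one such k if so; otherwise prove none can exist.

The moduli 49 and 72 are coprime, so by the Chinese Remainder Theorem a unique solution modulo 3528 exists.
Any solution of the first congruence is k = 42 + 49t; substituting into the second, 49t ≡ 28 − 42 ≡ 58 (mod 72).
Note 49·25 = 1225 ≡ 1 (mod 72) (as 1225 − 1 = 17·72), so 49⁻¹ ≡ 25.
Therefore t ≡ 25·58 = 1450 ≡ 10 (mod 72).
With t = 10: k = 42 + 49·10 = 532.
Check: 532 mod 49 = 42, 532 mod 72 = 28. ✓

k = 532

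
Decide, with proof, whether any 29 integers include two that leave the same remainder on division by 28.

Each integer lies in one of the 28 residue classes modulo 28.
Since 29 > 28, two of the 29 integers must share a residue class by the pigeonhole principle; call them a and b.
So a and b have equal remainders mod 28, which is exactly what was to be shown.

True.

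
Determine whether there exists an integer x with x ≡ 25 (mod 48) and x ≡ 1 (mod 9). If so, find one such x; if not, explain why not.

The moduli are not coprime: gcd(48, 9) = 3. Compatibility requires 3 ∣ (1 − 25) = -24, which holds, so solutions exist.
Step through x = 25, 25 + 48, 25 + 2·48, …: the values 25, 73 reduce mod 9 to 7, 1. The value 73 hits 1.
Check: 73 mod 48 = 25, 73 mod 9 = 1. ✓

x = 73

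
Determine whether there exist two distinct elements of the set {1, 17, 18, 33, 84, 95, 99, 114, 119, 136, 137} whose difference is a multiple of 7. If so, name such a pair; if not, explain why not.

Reduce each element mod 7: 1↦1, 17↦3, 18↦4, 33↦5, 84↦0, 95↦4, 99↦1, 114↦2, 119↦0, 136↦3, 137↦4. The residue 1 repeats (at 1 and 99), and 99 − 1 = 98 = 14·7.

1 and 99 are such a pair.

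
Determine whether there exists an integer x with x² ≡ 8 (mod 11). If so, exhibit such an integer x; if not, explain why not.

Squares mod 11 repeat after x = 5 (as (−x)² = x²); for x = 0..5 they are 0, 1, 4, 9, 5, 3.
So the quadratic residues mod 11 are {0, 1, 3, 4, 5, 9}, and 8 is not among them.
Hence no integer x has x² ≡ 8 (mod 11).

No such integer exists.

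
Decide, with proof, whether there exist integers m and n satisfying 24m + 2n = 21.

No, no such integers exist.

Any value of 24m + 2n is a multiple of gcd(24, 2) = 2.
However 21 leaves remainder 1 on division by 2.
Hence no integers m, n satisfy the equation.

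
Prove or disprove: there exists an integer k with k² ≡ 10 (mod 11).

No such integer exists.

Computing k² mod 11 for k = 0, 1, …, 5 (enough, by the symmetry k ↦ 11 − k) gives 0, 1, 4, 9, 5, 3.
So the quadratic residues mod 11 are {0, 1, 3, 4, 5, 9}, and 10 is not among them.
Hence no integer k has k² ≡ 10 (mod 11).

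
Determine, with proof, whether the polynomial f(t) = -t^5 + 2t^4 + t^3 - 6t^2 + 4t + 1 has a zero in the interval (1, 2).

Yes, f has a root in the interval.

f(1) = 1 and f(2) = -7, which have opposite signs.
Since f is a polynomial it is continuous on [1, 2].
By the Intermediate Value Theorem f must vanish at some point of (1, 2).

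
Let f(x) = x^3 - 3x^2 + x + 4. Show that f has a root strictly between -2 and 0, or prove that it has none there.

Such a root exists.

f(-2) = -18 and f(0) = 4, which have opposite signs.
f is continuous everywhere (it is a polynomial), in particular on [-2, 0].
By the Intermediate Value Theorem f must vanish at some point of (-2, 0).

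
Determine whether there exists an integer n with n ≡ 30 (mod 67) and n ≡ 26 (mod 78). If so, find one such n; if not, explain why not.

n = 3380

Since 67 and 78 share no common factor, CRT says the pair of congruences has a solution (unique mod 5226).
Any solution of the first congruence is n = 30 + 67t; substituting into the second, 67t ≡ 26 − 30 ≡ 74 (mod 78).
To invert 67 modulo 78: 78 = 1·67 + 11, 67 = 6·11 + 1, 11 = 11·1 + 0, and unwinding, 1 = 67 − 6·11 = 67 − 6·(78 − 1·67) = −6·78 + 7·67. Thus 67⁻¹ ≡ 7 (mod 78).
Therefore t ≡ 7·74 = 518 ≡ 50 (mod 78).
With t = 50: n = 30 + 67·50 = 3380.
Verify: 3380 = 50·67 + 30 and 3380 = 43·78 + 26. ✓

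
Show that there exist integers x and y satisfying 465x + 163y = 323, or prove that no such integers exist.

x = 102, y = -289

465 and 163 are coprime, so 465x + 163y ranges over all of ℤ.
Dividing repeatedly: 465 = 2·163 + 139, 163 = 1·139 + 24, 139 = 5·24 + 19, 24 = 1·19 + 5, 19 = 3·5 + 4, 5 = 1·4 + 1, 4 = 4·1 + 0.
Working back up the chain: 1 = 5 − 1·4 = 5 − (19 − 3·5) = −19 + 4·5 = −19 + 4·(24 − 1·19) = 4·24 − 5·19 = 4·24 − 5·(139 − 5·24) = −5·139 + 29·24 = −5·139 + 29·(163 − 1·139) = 29·163 − 34·139 = 29·163 − 34·(465 − 2·163) = −34·465 + 97·163. So 465·(-34) + 163·97 = 1.
Multiplying through by 323: x = (-34)·323 = -10982, y = 97·323 = 31331 is a solution.
Shifting by a multiple of (163, −465) keeps it a solution: x = -10982 + 68·163 = 102, y = 31331 − 68·465 = -289.
Check: 465·102 + 163·(-289) = 47430 − 47107 = 323. ✓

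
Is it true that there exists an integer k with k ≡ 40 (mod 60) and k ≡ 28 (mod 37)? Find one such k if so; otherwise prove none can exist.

Since 60 and 37 share no common factor, CRT says the pair of congruences has a solution (unique mod 2220).
Any solution of the first congruence is k = 40 + 60t; substituting into the second, 60t ≡ 28 − 40 ≡ 25 (mod 37).
60 ≡ 23 (mod 37), so this reads 23t ≡ 25 (mod 37). Invert 23 mod 37 by the Euclidean algorithm: 37 = 1·23 + 14, 23 = 1·14 + 9, 14 = 1·9 + 5, 9 = 1·5 + 4, 5 = 1·4 + 1, 4 = 4·1 + 0; back-substituting, 1 = 5 − 1·4 = 5 − (9 − 1·5) = −9 + 2·5 = −9 + 2·(14 − 1·9) = 2·14 − 3·9 = 2·14 − 3·(23 − 1·14) = −3·23 + 5·14 = −3·23 + 5·(37 − 1·23) = 5·37 − 8·23. Hence 23·(-8) ≡ 1, so 23⁻¹ ≡ -8 ≡ 29 (mod 37).
Multiplying by 29: t ≡ 29·25 = 725 ≡ 22 (mod 37).
With t = 22: k = 40 + 60·22 = 1360.
Check: 1360 mod 60 = 40, 1360 mod 37 = 28. ✓

k = 1360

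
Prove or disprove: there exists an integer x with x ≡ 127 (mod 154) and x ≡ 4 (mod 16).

gcd(154, 16) = 2. If x ≡ 127 (mod 154) and x ≡ 4 (mod 16), then x ≡ 127 (mod 2) and x ≡ 4 (mod 2).
However 127 ≡ 1 and 4 ≡ 0 (mod 2), and 1 ≠ 0.
Therefore no such x exists.

There is no such integer.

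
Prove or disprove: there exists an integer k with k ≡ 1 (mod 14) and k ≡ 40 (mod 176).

Both moduli are multiples of 2 = gcd(14, 176), so any solution would satisfy k ≡ 1 and k ≡ 40 modulo 2 simultaneously.
These are incompatible: 1 − 40 = -39 is not divisible by 2.
Hence the system has no solution.

No such integer exists.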